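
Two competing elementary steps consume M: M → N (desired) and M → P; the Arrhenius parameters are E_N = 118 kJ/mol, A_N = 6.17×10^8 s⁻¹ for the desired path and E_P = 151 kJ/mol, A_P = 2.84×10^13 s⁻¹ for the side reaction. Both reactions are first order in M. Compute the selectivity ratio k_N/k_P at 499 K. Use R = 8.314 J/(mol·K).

0.0619

Since both paths have the same order in M, the concentration cancels and S_{N/P} = k_N/k_P = (A_N/A_P)·exp[(E_P−E_N)/(RT)].
(E_P−E_N)/(RT) = (151−118)×10³/(8.314×499) = 33000/4149 = 7.954.
k_N/k_P = (6.17×10^8/2.84×10^13)·exp(7.954) = 2.173×10^-5 × 2848 = 0.0619.
Since E_N < E_P, lowering the temperature improves selectivity toward N.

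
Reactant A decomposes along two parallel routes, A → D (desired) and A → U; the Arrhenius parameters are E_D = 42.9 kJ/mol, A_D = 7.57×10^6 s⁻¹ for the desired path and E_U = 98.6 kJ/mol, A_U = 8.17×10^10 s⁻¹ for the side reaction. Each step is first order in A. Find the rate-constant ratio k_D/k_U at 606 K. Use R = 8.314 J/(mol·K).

5.86

With equal orders, S_{D/U} = k_D/k_U = (A_D/A_U)·exp[(E_U−E_D)/(RT)].
(E_U−E_D)/(RT) = (98.6−42.9)×10³/(8.314×606) = 55700/5038 = 11.06.
k_D/k_U = (7.57×10^6/8.17×10^10)·exp(11.06) = 9.266×10^-5 × 63282 = 5.86.
Since E_D < E_U, lowering the temperature improves selectivity toward D.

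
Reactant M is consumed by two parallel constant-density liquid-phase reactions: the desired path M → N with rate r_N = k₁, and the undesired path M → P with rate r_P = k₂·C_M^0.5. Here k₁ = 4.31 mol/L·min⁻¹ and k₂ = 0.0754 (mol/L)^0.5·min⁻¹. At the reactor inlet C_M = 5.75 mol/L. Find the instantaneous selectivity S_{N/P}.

23.8

S_{N/P} = r_N/r_P = (k₁)/(k₂·C_M^0.5) = (k₁/k₂)·C_M^-0.5.
= (4.31) / (0.0754×5.750^0.5) = 4.310/0.1808 = 23.8.
The undesired path is higher order in M, so low C_M (CSTR or dilute feed) favours N.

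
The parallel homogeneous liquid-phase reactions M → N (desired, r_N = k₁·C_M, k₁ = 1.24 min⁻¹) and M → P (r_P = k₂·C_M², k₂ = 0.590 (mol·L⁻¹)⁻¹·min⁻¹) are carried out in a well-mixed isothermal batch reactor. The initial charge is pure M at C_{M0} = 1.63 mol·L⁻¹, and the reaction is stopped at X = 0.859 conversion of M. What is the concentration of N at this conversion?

0.989 mol·L⁻¹

C_M = C_{M0}(1−X) = 0.2298 mol·L⁻¹.
Along a PFR/batch, dC_N/dC_M = −r_N/(r_N+r_P) = −k₁/(k₁+k₂·C_M).
Integrating from C_{M0} to C_M: C_N = (1.24/0.590)·ln[(1.24+0.590·1.63)/(1.24+0.590·0.230)] = 2.102·ln(2.202/1.376) = 0.9885 mol·L⁻¹.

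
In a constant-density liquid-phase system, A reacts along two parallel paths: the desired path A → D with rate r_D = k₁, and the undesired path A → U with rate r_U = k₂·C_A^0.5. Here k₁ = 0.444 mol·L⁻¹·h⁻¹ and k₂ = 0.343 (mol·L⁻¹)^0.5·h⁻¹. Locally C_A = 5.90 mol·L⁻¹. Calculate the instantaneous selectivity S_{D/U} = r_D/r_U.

0.533

S_{D/U} = r_D/r_U = (k₁)/(k₂·C_A^0.5) = (k₁/k₂)·C_A^-0.5.
= (0.444) / (0.343×5.900^0.5) = 0.4440/0.8331 = 0.533.
The undesired path is higher order in A, so low C_A (CSTR or dilute feed) favours D.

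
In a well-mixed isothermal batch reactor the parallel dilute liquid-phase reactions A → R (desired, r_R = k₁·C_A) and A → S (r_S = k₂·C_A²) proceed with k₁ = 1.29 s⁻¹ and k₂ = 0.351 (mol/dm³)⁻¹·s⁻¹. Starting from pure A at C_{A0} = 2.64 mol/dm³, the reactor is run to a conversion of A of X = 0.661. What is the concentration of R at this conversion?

1.19 mol/dm³

C_A = C_{A0}(1−X) = 0.8950 mol/dm³.
Along a PFR/batch, dC_R/dC_A = −r_R/(r_R+r_S) = −k₁/(k₁+k₂·C_A).
Integrating from C_{A0} to C_A: C_R = (1.29/0.351)·ln[(1.29+0.351·2.64)/(1.29+0.351·0.895)] = 3.675·ln(2.217/1.604) = 1.189 mol/dm³.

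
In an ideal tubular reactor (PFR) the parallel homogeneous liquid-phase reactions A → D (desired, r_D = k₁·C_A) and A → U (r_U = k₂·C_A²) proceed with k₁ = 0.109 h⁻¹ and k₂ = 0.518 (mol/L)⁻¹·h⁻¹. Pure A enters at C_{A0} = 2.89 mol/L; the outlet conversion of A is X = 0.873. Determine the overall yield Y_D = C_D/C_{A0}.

0.122

C_A = C_{A0}(1−X) = 0.3670 mol/L.
Along a PFR/batch, dC_D/dC_A = −r_D/(r_D+r_U) = −k₁/(k₁+k₂·C_A).
Integrating from C_{A0} to C_A: C_D = (0.109/0.518)·ln[(0.109+0.518·2.89)/(0.109+0.518·0.367)] = 0.2104·ln(1.606/0.2991) = 0.3537 mol/L.
Y_D = C_D/C_{A0} = 0.3537/2.89 = 0.122.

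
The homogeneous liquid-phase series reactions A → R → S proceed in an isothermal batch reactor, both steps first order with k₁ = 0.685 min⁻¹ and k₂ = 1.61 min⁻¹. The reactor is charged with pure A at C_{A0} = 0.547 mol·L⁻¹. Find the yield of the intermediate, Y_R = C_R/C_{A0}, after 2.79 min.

0.101

For first-order series with pure A initially, C_R(t) = k₁C_{A0}/(k₂−k₁)·(e^(−k₁t) − e^(−k₂t)).
e^(−k₁t) = e^(−0.685×2.79) = e^(−1.911) = 0.1479; e^(−k₂t) = e^(−4.492) = 0.01120.
C_R = 0.685×0.547/(1.61−0.685) × (0.1479−0.01120) = 0.4051×0.1367 = 0.05538 mol·L⁻¹.
Y_R = C_R/C_{A0} = 0.05538/0.547 = 0.101.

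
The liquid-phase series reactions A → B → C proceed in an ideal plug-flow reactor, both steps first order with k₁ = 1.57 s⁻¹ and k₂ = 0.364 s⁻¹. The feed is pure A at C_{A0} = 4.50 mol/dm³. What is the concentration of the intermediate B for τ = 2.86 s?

Solving the coupled first-order balances gives C_B(τ) = [k₁/(k₂−k₁)]·C_{A0}·(e^(−k₁τ) − e^(−k₂τ)).
e^(−k₁τ) = e^(−1.57×2.86) = e^(−4.490) = 0.01122; e^(−k₂τ) = e^(−1.041) = 0.3531.
C_B = 1.57×4.50/(0.364−1.57) × (0.01122−0.3531) = (-5.858)×(-0.3419) = 2.003 mol/dm³.

2.00 mol/dm³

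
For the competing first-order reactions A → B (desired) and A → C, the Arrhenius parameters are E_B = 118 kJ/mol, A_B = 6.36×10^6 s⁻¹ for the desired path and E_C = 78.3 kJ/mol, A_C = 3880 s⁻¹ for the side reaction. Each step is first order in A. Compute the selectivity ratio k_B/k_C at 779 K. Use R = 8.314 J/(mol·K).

3.57

k_B/k_C = (A_B/A_C)·exp[−(E_B−E_C)/(RT)] = (A_B/A_C)·exp[(E_C−E_B)/(RT)].
(E_C−E_B)/(RT) = (78.3−118)×10³/(8.314×779) = -39700/6477 = -6.130.
k_B/k_C = (6.36×10^6/3880)·exp(-6.130) = 1639 × 0.002177 = 3.57.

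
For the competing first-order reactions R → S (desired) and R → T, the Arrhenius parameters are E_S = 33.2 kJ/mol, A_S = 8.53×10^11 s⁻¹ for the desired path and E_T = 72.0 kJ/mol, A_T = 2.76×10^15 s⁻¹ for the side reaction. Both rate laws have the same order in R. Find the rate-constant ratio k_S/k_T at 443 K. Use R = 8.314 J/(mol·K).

k_S/k_T = (A_S/A_T)·exp[−(E_S−E_T)/(RT)] = (A_S/A_T)·exp[(E_T−E_S)/(RT)].
(E_T−E_S)/(RT) = (72.0−33.2)×10³/(8.314×443) = 38800/3683 = 10.53.
k_S/k_T = (8.53×10^11/2.76×10^15)·exp(10.53) = 3.091×10^-4 × 37594 = 11.6.

11.6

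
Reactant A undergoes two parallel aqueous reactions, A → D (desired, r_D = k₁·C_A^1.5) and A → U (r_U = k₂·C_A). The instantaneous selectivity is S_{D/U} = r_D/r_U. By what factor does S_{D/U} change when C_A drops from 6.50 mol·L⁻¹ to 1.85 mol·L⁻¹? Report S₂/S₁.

0.533

S_{D/U} = (k₁/k₂)·C_A^0.5, so S₂/S₁ = (C_{A,2}/C_{A,1})^0.5.
= (1.85/6.50)^0.5 = (0.2846)^0.5 = 0.533.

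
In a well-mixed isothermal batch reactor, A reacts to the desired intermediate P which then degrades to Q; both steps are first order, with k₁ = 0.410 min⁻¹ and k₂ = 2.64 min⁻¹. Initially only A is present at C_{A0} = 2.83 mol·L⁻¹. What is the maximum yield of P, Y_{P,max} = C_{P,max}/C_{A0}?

For a first-order series the maximum intermediate yield is C_{P,max}/C_{A0} = (k₁/k₂)^[k₂/(k₂−k₁)].
= (0.410/2.64)^(2.64/(2.64−0.410)) = (0.1553)^(1.184) = 0.1103.

0.110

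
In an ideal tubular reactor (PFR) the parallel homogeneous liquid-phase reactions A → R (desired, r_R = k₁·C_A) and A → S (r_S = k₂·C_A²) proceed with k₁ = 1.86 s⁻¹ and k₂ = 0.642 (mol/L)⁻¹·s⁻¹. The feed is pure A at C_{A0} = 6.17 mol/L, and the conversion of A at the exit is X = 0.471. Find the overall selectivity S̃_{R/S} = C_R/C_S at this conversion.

0.627

C_A = C_{A0}(1−X) = 3.264 mol/L.
Along a PFR/batch, dC_R/dC_A = −r_R/(r_R+r_S) = −k₁/(k₁+k₂·C_A).
Integrating from C_{A0} to C_A: C_R = (1.86/0.642)·ln[(1.86+0.642·6.17)/(1.86+0.642·3.26)] = 2.897·ln(5.821/3.955) = 1.119 mol/L.
C_S = (C_{A0}−C_A)−C_R = 1.787 mol/L; S̃_{R/S} = 1.119/1.787 = 0.627.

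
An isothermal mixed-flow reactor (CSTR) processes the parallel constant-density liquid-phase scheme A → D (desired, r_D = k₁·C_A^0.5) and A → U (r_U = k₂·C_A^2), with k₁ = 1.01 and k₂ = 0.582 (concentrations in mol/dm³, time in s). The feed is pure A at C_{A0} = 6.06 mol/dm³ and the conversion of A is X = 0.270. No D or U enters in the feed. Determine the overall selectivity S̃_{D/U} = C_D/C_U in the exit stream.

0.187

Exit C_A = C_{A0}(1−X) = 6.06×0.730 = 4.424 mol/dm³.
Rates in a CSTR are evaluated at the outlet concentration: r_D = 1.01×4.424^0.5 = 2.124, r_U = 0.582×4.424^2 = 11.39.
Overall selectivity = C_D/C_U = r_Dτ/(r_Uτ) = r_D/r_U = 0.187.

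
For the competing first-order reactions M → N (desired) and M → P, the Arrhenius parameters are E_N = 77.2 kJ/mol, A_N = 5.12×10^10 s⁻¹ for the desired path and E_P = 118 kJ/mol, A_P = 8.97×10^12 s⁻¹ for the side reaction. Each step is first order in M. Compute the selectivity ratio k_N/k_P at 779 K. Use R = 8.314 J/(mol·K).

3.11

Since both paths have the same order in M, the concentration cancels and S_{N/P} = k_N/k_P = (A_N/A_P)·exp[(E_P−E_N)/(RT)].
(E_P−E_N)/(RT) = (118−77.2)×10³/(8.314×779) = 40800/6477 = 6.300.
k_N/k_P = (5.12×10^10/8.97×10^12)·exp(6.300) = 0.005708 × 544.4 = 3.11.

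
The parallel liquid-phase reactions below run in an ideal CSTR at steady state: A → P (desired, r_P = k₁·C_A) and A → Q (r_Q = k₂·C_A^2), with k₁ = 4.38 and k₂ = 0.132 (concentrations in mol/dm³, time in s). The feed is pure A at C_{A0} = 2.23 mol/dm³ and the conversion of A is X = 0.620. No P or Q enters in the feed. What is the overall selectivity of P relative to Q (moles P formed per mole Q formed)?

39.2

Exit C_A = C_{A0}(1−X) = 2.23×0.380 = 0.8474 mol/dm³.
In a CSTR the entire volume is at exit conditions, so r_P = 4.38×0.8474 = 3.712 and r_Q = 0.132×0.8474^2 = 0.09479.
Overall selectivity = C_P/C_Q = r_Pτ/(r_Qτ) = r_P/r_Q = 39.2.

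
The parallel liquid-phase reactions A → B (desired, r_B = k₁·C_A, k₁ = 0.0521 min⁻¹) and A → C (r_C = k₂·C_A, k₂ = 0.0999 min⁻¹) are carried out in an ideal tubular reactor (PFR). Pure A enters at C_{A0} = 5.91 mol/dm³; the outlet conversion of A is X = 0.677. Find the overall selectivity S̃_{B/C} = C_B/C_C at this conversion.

C_A = C_{A0}(1−X) = 1.909 mol/dm³.
Both paths are first order in A, so the instantaneous fraction to B is constant: dC_B/d(−C_A) = k₁/(k₁+k₂) = 0.3428.
C_B = 0.3428·(C_{A0}−C_A) = 0.3428×4.001 = 1.37 mol/dm³.
C_C = (C_{A0}−C_A)−C_B = 2.630 mol/dm³; S̃_{B/C} = 1.371/2.630 = 0.522.

0.522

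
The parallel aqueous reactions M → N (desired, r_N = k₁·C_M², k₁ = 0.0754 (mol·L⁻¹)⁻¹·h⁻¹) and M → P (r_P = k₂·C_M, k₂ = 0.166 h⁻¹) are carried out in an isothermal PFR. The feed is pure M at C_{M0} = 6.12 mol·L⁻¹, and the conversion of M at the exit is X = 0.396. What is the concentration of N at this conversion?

1.67 mol·L⁻¹

C_M = C_{M0}(1−X) = 3.696 mol·L⁻¹.
Along a PFR/batch, dC_P/dC_M = −r_P/(r_N+r_P) = −k₂/(k₂+k₁·C_M).
Integrating from C_{M0} to C_M: C_P = (0.166/0.0754)·ln[(0.166+0.0754·6.12)/(0.166+0.0754·3.70)] = 2.202·ln(0.6274/0.4447) = 0.7578 mol·L⁻¹.
Then C_N = (C_{M0}−C_M) − C_P = 2.424 − 0.7578 = 1.666 mol·L⁻¹.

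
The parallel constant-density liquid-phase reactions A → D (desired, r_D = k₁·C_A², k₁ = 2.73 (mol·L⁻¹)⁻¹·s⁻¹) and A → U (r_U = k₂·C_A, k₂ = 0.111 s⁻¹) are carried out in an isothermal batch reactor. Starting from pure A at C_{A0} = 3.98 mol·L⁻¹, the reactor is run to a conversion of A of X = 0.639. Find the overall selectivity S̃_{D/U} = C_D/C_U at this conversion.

C_A = C_{A0}(1−X) = 1.437 mol·L⁻¹.
Along a PFR/batch, dC_U/dC_A = −r_U/(r_D+r_U) = −k₂/(k₂+k₁·C_A).
Integrating from C_{A0} to C_A: C_U = (0.111/2.73)·ln[(0.111+2.73·3.98)/(0.111+2.73·1.44)] = 0.04066·ln(10.98/4.033) = 0.04071 mol·L⁻¹.
Then C_D = (C_{A0}−C_A) − C_U = 2.543 − 0.04071 = 2.503 mol·L⁻¹.
S̃_{D/U} = C_D/C_U = 2.503/0.04071 = 61.5.

61.5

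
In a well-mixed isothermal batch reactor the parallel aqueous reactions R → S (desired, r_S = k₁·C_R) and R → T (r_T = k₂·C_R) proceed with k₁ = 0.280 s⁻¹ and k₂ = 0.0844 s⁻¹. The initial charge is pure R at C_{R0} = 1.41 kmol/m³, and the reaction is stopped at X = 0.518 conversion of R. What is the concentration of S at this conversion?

C_R = C_{R0}(1−X) = 0.6796 kmol/m³.
Both paths are first order in R, so the instantaneous fraction to S is constant: dC_S/d(−C_R) = k₁/(k₁+k₂) = 0.7684.
C_S = 0.7684·(C_{R0}−C_R) = 0.7684×0.7304 = 0.561 kmol/m³.

0.561 kmol/m³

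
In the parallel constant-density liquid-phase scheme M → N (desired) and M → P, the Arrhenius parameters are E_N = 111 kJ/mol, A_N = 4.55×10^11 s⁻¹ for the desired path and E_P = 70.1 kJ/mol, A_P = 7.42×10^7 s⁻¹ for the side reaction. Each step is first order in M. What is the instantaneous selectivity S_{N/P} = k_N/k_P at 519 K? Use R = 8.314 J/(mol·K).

With equal orders, S_{N/P} = k_N/k_P = (A_N/A_P)·exp[(E_P−E_N)/(RT)].
(E_P−E_N)/(RT) = (70.1−111)×10³/(8.314×519) = -40900/4315 = -9.479.
k_N/k_P = (4.55×10^11/7.42×10^7)·exp(-9.479) = 6132 × 7.647×10^-5 = 0.469.
Since E_N > E_P, raising the temperature improves selectivity toward N.

0.469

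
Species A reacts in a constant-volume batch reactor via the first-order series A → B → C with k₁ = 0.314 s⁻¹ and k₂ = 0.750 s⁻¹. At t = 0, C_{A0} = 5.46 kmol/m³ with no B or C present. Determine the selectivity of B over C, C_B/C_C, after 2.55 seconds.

0.650

The intermediate concentration in a first-order A→B→C sequence is C_B = k₁C_{A0}(e^(−k₁t) − e^(−k₂t))/(k₂−k₁).
e^(−k₁t) = e^(−0.314×2.55) = e^(−0.8007) = 0.4490; e^(−k₂t) = e^(−1.912) = 0.1477.
C_B = 0.314×5.46/(0.750−0.314) × (0.4490−0.1477) = 3.932×0.3013 = 1.185 kmol/m³.
C_A = C_{A0}e^(−k₁t) = 2.452 kmol/m³, so C_C = C_{A0}−C_A−C_B = 1.824 kmol/m³; C_B/C_C = 0.650.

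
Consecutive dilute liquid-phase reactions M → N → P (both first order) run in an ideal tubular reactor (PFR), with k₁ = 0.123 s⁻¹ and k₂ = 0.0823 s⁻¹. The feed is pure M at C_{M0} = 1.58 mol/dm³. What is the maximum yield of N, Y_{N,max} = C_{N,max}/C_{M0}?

0.444

At the optimum, C_{N,max}/C_{M0} = (k₁/k₂)^[k₂/(k₂−k₁)].
= (0.123/0.0823)^(0.0823/(0.0823−0.123)) = (1.495)^(-2.022) = 0.4437.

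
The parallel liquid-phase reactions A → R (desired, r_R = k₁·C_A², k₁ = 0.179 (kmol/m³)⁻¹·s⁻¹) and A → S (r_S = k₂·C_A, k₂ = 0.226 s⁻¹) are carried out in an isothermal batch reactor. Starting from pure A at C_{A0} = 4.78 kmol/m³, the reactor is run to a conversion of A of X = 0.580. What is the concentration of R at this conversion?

2.00 kmol/m³

C_A = C_{A0}(1−X) = 2.008 kmol/m³.
Along a PFR/batch, dC_S/dC_A = −r_S/(r_R+r_S) = −k₂/(k₂+k₁·C_A).
Integrating from C_{A0} to C_A: C_S = (0.226/0.179)·ln[(0.226+0.179·4.78)/(0.226+0.179·2.01)] = 1.263·ln(1.082/0.5854) = 0.7752 kmol/m³.
Then C_R = (C_{A0}−C_A) − C_S = 2.772 − 0.7752 = 1.997 kmol/m³.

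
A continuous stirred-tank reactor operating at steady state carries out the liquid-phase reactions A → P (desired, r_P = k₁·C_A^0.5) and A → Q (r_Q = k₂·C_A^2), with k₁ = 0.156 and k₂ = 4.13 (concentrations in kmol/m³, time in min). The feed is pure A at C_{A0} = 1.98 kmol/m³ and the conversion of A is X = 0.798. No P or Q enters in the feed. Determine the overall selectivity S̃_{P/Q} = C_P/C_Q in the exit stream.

Exit C_A = C_{A0}(1−X) = 1.98×0.202 = 0.4000 kmol/m³.
A CSTR operates uniformly at the exit composition, giving r_P = 0.09866 and r_Q = 0.6607 (each k·C_A^n at C_A = 0.4000).
Overall selectivity = C_P/C_Q = r_Pτ/(r_Qτ) = r_P/r_Q = 0.149.

0.149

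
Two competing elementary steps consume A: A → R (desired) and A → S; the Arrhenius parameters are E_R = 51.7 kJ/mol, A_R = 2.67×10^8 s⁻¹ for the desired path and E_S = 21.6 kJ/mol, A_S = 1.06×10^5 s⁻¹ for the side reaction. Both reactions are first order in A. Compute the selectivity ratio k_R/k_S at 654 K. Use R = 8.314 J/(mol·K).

Since both paths have the same order in A, the concentration cancels and S_{R/S} = k_R/k_S = (A_R/A_S)·exp[(E_S−E_R)/(RT)].
(E_S−E_R)/(RT) = (21.6−51.7)×10³/(8.314×654) = -30100/5437 = -5.536.
k_R/k_S = (2.67×10^8/1.06×10^5)·exp(-5.536) = 2519 × 0.003943 = 9.93.

9.93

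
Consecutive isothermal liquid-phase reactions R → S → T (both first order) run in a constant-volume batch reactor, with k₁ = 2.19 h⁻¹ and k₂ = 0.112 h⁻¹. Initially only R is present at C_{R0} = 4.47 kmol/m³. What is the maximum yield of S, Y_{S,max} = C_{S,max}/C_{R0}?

0.852

At the optimum, C_{S,max}/C_{R0} = (k₁/k₂)^[k₂/(k₂−k₁)].
= (2.19/0.112)^(0.112/(0.112−2.19)) = (19.55)^(-0.05390) = 0.8519.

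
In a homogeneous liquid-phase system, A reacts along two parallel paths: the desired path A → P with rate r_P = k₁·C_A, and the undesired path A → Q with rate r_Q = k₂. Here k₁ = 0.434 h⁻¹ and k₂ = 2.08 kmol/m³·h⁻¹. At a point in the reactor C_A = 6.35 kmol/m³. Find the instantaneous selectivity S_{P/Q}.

1.32

S_{P/Q} = r_P/r_Q = (k₁·C_A)/(k₂) = (k₁/k₂)·C_A.
= (0.434×6.350) / (2.08) = 2.756/2.080 = 1.32.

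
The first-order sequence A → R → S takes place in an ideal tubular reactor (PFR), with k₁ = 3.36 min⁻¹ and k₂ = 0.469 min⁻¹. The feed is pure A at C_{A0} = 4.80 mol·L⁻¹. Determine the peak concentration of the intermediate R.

3.49 mol·L⁻¹

Evaluating C_R at τ_opt = ln(k₂/k₁)/(k₂−k₁) gives C_{R,max}/C_{A0} = (k₁/k₂)^[k₂/(k₂−k₁)].
= (3.36/0.469)^(0.469/(0.469−3.36)) = (7.164)^(-0.1622) = 0.7266.
C_{R,max} = 0.7266×4.80 = 3.49 mol·L⁻¹.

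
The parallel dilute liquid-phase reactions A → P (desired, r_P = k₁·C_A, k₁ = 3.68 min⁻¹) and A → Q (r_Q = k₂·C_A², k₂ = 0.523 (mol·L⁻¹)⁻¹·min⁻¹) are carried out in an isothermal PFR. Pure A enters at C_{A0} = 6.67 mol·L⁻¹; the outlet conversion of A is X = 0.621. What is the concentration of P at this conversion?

2.53 mol·L⁻¹

C_A = C_{A0}(1−X) = 2.528 mol·L⁻¹.
Along a PFR/batch, dC_P/dC_A = −r_P/(r_P+r_Q) = −k₁/(k₁+k₂·C_A).
Integrating from C_{A0} to C_A: C_P = (3.68/0.523)·ln[(3.68+0.523·6.67)/(3.68+0.523·2.53)] = 7.036·ln(7.168/5.002) = 2.532 mol·L⁻¹.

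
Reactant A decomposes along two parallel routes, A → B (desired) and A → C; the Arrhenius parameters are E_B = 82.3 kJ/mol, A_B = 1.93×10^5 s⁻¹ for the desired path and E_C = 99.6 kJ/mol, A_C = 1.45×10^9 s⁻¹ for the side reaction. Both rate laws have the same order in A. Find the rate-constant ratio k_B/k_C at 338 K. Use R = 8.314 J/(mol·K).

0.0628

k_B/k_C = (A_B/A_C)·exp[−(E_B−E_C)/(RT)] = (A_B/A_C)·exp[(E_C−E_B)/(RT)].
(E_C−E_B)/(RT) = (99.6−82.3)×10³/(8.314×338) = 17300/2810 = 6.156.
k_B/k_C = (1.93×10^5/1.45×10^9)·exp(6.156) = 1.331×10^-4 × 471.7 = 0.0628.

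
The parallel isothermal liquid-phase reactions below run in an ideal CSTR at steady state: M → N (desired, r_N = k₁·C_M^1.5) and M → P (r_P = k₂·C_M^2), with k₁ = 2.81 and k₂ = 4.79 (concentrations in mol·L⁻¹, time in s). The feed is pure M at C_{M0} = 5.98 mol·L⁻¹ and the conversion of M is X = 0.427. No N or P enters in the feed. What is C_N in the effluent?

Exit C_M = C_{M0}(1−X) = 5.98×0.573 = 3.427 mol·L⁻¹.
A CSTR operates uniformly at the exit composition, giving r_N = 17.82 and r_P = 56.24 (each k·C_M^n at C_M = 3.427).
Fraction of consumed M going to N: r_N/(r_N+r_P) = 0.2406.
C_N = 0.2406·C_{M0}·X = 0.2406×5.98×0.427 = 0.614 mol·L⁻¹.

0.614 mol·L⁻¹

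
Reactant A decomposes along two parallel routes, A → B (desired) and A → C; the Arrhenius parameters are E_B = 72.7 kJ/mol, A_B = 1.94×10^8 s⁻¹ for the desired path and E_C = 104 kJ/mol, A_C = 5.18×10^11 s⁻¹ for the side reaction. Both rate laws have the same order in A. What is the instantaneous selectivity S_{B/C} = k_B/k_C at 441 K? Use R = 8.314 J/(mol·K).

1.91

k_B/k_C = (A_B/A_C)·exp[−(E_B−E_C)/(RT)] = (A_B/A_C)·exp[(E_C−E_B)/(RT)].
(E_C−E_B)/(RT) = (104−72.7)×10³/(8.314×441) = 31300/3666 = 8.537.
k_B/k_C = (1.94×10^8/5.18×10^11)·exp(8.537) = 3.745×10^-4 × 5099 = 1.91.
Since E_B < E_C, lowering the temperature improves selectivity toward B.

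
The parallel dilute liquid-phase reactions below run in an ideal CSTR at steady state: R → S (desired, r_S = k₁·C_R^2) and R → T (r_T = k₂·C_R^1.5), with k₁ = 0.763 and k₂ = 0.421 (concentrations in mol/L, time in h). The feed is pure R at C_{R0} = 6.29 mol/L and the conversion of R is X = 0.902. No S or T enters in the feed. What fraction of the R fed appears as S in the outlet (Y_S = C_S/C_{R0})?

0.530

Exit C_R = C_{R0}(1−X) = 6.29×0.0980 = 0.6164 mol/L.
Rates in a CSTR are evaluated at the outlet concentration: r_S = 0.763×0.6164^2 = 0.2899, r_T = 0.421×0.6164^1.5 = 0.2037.
Fraction of consumed R going to S: r_S/(r_S+r_T) = 0.5873.
C_S = 0.5873·C_{R0}·X = 0.5873×6.29×0.902 = 3.33 mol/L; Y_S = C_S/C_{R0} = 0.530.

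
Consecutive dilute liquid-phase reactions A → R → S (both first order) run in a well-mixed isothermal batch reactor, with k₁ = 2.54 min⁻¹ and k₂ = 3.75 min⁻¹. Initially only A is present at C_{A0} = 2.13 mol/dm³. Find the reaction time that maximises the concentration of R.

Setting dC_R/dt = 0 gives t_opt = ln(k₂/k₁)/(k₂−k₁).
= ln(3.75/2.54)/(3.75−2.54) = ln(1.476)/1.210 = 0.3896/1.210 = 0.322 min.

0.322 min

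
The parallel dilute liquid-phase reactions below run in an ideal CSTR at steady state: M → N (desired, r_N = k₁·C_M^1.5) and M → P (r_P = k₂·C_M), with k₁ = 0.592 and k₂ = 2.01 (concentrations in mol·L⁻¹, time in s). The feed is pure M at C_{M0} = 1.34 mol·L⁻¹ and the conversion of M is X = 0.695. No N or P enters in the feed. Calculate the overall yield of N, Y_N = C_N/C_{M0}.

0.110

Exit C_M = C_{M0}(1−X) = 1.34×0.305 = 0.4087 mol·L⁻¹.
In a CSTR the entire volume is at exit conditions, so r_N = 0.592×0.4087^1.5 = 0.1547 and r_P = 2.01×0.4087 = 0.8215.
Fraction of consumed M going to N: r_N/(r_N+r_P) = 0.1585.
C_N = 0.1585·C_{M0}·X = 0.1585×1.34×0.695 = 0.148 mol·L⁻¹; Y_N = C_N/C_{M0} = 0.110.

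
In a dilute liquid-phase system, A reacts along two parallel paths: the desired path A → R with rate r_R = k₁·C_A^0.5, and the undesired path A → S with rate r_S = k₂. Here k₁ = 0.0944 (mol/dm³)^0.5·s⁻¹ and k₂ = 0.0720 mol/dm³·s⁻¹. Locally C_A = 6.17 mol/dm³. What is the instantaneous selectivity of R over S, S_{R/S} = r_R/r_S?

3.26

S_{R/S} = r_R/r_S = (k₁·C_A^0.5)/(k₂) = (k₁/k₂)·C_A^0.5.
= (0.0944×6.170^0.5) / (0.0720) = 0.2345/0.07200 = 3.26.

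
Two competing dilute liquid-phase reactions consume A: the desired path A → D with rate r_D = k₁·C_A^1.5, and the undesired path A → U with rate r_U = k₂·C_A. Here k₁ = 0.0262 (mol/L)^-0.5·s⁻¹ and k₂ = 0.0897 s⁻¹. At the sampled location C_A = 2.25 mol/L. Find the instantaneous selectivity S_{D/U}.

0.438

S_{D/U} = r_D/r_U = (k₁·C_A^1.5)/(k₂·C_A) = (k₁/k₂)·C_A^0.5.
= (0.0262×2.250^1.5) / (0.0897×2.250) = 0.08843/0.2018 = 0.438.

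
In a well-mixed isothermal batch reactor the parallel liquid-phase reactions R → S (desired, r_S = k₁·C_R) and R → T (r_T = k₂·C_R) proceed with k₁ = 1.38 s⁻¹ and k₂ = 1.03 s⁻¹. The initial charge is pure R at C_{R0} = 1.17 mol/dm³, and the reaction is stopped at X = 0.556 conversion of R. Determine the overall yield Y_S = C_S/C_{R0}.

C_R = C_{R0}(1−X) = 0.5195 mol/dm³.
Both paths are first order in R, so the instantaneous fraction to S is constant: dC_S/d(−C_R) = k₁/(k₁+k₂) = 0.5726.
C_S = 0.5726·(C_{R0}−C_R) = 0.5726×0.6505 = 0.372 mol/dm³.
Y_S = C_S/C_{R0} = 0.3725/1.17 = 0.318.

0.318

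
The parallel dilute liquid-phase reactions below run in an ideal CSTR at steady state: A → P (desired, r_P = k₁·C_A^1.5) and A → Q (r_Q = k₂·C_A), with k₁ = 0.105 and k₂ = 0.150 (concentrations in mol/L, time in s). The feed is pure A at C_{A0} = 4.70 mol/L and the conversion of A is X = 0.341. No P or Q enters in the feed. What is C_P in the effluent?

Exit C_A = C_{A0}(1−X) = 4.70×0.659 = 3.097 mol/L.
A CSTR operates uniformly at the exit composition, giving r_P = 0.5724 and r_Q = 0.4646 (each k·C_A^n at C_A = 3.097).
Fraction of consumed A going to P: r_P/(r_P+r_Q) = 0.5520.
C_P = 0.5520·C_{A0}·X = 0.5520×4.70×0.341 = 0.885 mol/L.

0.885 mol/L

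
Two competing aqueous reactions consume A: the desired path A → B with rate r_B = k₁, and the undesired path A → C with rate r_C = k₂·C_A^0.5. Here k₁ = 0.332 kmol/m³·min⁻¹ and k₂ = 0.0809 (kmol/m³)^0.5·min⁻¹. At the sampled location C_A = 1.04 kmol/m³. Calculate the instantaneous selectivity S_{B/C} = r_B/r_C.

S_{B/C} = r_B/r_C = (k₁)/(k₂·C_A^0.5) = (k₁/k₂)·C_A^-0.5.
= (0.332) / (0.0809×1.040^0.5) = 0.3320/0.08250 = 4.02.
The undesired path is higher order in A, so low C_A (CSTR or dilute feed) favours B.

4.02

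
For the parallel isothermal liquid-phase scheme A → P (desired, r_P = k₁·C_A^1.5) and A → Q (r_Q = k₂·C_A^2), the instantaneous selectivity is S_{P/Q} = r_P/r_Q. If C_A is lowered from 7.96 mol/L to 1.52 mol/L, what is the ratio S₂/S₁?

2.29

S_{P/Q} = (k₁/k₂)·C_A^-0.5, so S₂/S₁ = (C_{A,2}/C_{A,1})^-0.5.
= (1.52/7.96)^(-0.5) = (0.1910)^(-0.5) = 2.29.
Selectivity toward P rises as C_A falls — low-concentration operation is favoured.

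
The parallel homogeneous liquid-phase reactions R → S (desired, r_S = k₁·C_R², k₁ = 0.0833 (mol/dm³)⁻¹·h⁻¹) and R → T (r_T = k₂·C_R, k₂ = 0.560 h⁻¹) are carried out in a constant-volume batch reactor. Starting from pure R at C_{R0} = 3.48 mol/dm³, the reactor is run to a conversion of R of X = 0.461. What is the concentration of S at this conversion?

C_R = C_{R0}(1−X) = 1.876 mol/dm³.
Along a PFR/batch, dC_T/dC_R = −r_T/(r_S+r_T) = −k₂/(k₂+k₁·C_R).
Integrating from C_{R0} to C_R: C_T = (0.560/0.0833)·ln[(0.560+0.0833·3.48)/(0.560+0.0833·1.88)] = 6.723·ln(0.8499/0.7162) = 1.150 mol/dm³.
Then C_S = (C_{R0}−C_R) − C_T = 1.604 − 1.150 = 0.4542 mol/dm³.

0.454 mol/dm³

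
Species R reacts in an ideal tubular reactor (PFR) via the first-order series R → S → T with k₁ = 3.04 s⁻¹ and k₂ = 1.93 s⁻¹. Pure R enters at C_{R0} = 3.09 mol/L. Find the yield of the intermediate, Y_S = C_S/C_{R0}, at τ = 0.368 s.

0.451

The intermediate concentration in a first-order A→B→C sequence is C_S = k₁C_{R0}(e^(−k₁τ) − e^(−k₂τ))/(k₂−k₁).
e^(−k₁τ) = e^(−3.04×0.368) = e^(−1.119) = 0.3267; e^(−k₂τ) = e^(−0.7102) = 0.4915.
C_S = 3.04×3.09/(1.93−3.04) × (0.3267−0.4915) = (-8.463)×(-0.1648) = 1.395 mol/L.
Y_S = C_S/C_{R0} = 1.395/3.09 = 0.451.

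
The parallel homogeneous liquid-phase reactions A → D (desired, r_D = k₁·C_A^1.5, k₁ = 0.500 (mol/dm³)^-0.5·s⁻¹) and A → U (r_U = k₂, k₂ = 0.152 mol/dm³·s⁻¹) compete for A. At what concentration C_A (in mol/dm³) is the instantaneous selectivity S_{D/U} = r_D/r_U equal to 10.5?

2.17 mol/dm³

S_{D/U} = (k₁/k₂)·C_A^1.5 ⇒ C_A = (S·k₂/k₁)^(1/1.5).
= (10.5×0.152/0.500)^(0.6667) = (3.192)^(0.6667) = 2.17 mol/dm³.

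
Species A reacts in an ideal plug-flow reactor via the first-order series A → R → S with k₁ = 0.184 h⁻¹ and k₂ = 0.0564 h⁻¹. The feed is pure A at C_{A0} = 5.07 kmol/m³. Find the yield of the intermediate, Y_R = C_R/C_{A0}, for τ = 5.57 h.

0.536

The intermediate concentration in a first-order A→B→C sequence is C_R = k₁C_{A0}(e^(−k₁τ) − e^(−k₂τ))/(k₂−k₁).
e^(−k₁τ) = e^(−0.184×5.57) = e^(−1.025) = 0.3588; e^(−k₂τ) = e^(−0.3141) = 0.7304.
C_R = 0.184×5.07/(0.0564−0.184) × (0.3588−0.7304) = (-7.311)×(-0.3716) = 2.717 kmol/m³.
Y_R = C_R/C_{A0} = 2.717/5.07 = 0.536.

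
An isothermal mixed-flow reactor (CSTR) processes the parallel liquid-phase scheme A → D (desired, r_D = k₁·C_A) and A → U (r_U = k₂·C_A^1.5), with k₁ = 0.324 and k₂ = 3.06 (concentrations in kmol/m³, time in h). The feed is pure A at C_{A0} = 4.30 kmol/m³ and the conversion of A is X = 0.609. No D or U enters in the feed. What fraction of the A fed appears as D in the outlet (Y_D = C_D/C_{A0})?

0.0460

Exit C_A = C_{A0}(1−X) = 4.30×0.391 = 1.681 kmol/m³.
In a CSTR the entire volume is at exit conditions, so r_D = 0.324×1.681 = 0.5447 and r_U = 3.06×1.681^1.5 = 6.671.
Fraction of consumed A going to D: r_D/(r_D+r_U) = 0.07549.
C_D = 0.07549·C_{A0}·X = 0.07549×4.30×0.609 = 0.198 kmol/m³; Y_D = C_D/C_{A0} = 0.0460.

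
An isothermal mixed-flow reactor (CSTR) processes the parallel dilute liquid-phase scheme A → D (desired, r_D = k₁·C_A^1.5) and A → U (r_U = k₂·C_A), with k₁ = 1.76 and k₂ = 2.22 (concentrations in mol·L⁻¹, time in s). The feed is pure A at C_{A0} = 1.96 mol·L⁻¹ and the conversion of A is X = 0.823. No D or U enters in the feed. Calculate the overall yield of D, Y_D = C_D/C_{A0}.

Exit C_A = C_{A0}(1−X) = 1.96×0.177 = 0.3469 mol·L⁻¹.
A CSTR operates uniformly at the exit composition, giving r_D = 0.3596 and r_U = 0.7702 (each k·C_A^n at C_A = 0.3469).
Fraction of consumed A going to D: r_D/(r_D+r_U) = 0.3183.
C_D = 0.3183·C_{A0}·X = 0.3183×1.96×0.823 = 0.513 mol·L⁻¹; Y_D = C_D/C_{A0} = 0.262.

0.262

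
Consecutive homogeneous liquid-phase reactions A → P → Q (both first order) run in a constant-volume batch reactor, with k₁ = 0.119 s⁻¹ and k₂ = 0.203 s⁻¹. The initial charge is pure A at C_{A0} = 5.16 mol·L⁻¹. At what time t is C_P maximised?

For first-order series the maximum of C_P occurs at t_opt = ln(k₂/k₁)/(k₂−k₁).
= ln(0.203/0.119)/(0.203−0.119) = ln(1.706)/0.08400 = 0.5341/0.08400 = 6.36 s.

6.36 s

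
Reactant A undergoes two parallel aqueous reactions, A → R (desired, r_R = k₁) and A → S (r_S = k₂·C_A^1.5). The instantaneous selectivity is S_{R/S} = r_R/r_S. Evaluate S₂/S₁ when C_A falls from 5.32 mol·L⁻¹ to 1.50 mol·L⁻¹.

S_{R/S} = (k₁/k₂)·C_A^-1.5, so S₂/S₁ = (C_{A,2}/C_{A,1})^-1.5.
= (1.50/5.32)^(-1.5) = (0.2820)^(-1.5) = 6.68.

6.68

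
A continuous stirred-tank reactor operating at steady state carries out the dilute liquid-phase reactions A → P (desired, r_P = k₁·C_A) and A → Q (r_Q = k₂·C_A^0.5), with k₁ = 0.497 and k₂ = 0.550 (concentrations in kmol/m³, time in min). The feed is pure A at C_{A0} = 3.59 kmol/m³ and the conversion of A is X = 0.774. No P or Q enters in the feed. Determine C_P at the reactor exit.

1.25 kmol/m³

Exit C_A = C_{A0}(1−X) = 3.59×0.226 = 0.8113 kmol/m³.
A CSTR operates uniformly at the exit composition, giving r_P = 0.4032 and r_Q = 0.4954 (each k·C_A^n at C_A = 0.8113).
Fraction of consumed A going to P: r_P/(r_P+r_Q) = 0.4487.
C_P = 0.4487·C_{A0}·X = 0.4487×3.59×0.774 = 1.25 kmol/m³.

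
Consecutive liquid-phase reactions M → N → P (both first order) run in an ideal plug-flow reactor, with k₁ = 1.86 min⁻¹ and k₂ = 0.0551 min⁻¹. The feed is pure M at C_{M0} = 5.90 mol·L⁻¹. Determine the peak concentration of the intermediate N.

5.30 mol·L⁻¹

At the optimum, C_{N,max}/C_{M0} = (k₁/k₂)^[k₂/(k₂−k₁)].
= (1.86/0.0551)^(0.0551/(0.0551−1.86)) = (33.76)^(-0.03053) = 0.8981.
C_{N,max} = 0.8981×5.90 = 5.30 mol·L⁻¹.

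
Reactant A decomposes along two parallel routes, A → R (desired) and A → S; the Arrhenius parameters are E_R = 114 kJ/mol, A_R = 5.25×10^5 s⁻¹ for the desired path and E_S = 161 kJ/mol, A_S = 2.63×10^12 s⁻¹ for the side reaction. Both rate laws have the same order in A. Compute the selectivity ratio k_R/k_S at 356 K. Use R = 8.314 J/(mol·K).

k_R/k_S = (A_R/A_S)·exp[−(E_R−E_S)/(RT)] = (A_R/A_S)·exp[(E_S−E_R)/(RT)].
(E_S−E_R)/(RT) = (161−114)×10³/(8.314×356) = 47000/2960 = 15.88.
k_R/k_S = (5.25×10^5/2.63×10^12)·exp(15.88) = 1.996×10^-7 × 7.878×10^6 = 1.57.
Since E_R < E_S, lowering the temperature improves selectivity toward R.

1.57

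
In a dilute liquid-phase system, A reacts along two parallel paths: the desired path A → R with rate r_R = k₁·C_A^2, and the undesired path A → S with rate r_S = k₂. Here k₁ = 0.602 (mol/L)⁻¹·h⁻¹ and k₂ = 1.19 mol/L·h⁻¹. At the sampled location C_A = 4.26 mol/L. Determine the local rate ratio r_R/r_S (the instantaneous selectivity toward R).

S_{R/S} = r_R/r_S = (k₁·C_A^2)/(k₂) = (k₁/k₂)·C_A^2.
= (0.602×4.260^2) / (1.19) = 10.92/1.190 = 9.18.

9.18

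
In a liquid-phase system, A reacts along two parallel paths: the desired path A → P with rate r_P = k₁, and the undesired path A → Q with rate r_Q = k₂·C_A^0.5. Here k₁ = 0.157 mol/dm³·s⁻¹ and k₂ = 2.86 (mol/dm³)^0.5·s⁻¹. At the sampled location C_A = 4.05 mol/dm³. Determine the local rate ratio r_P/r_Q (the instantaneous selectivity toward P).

0.0273

S_{P/Q} = r_P/r_Q = (k₁)/(k₂·C_A^0.5) = (k₁/k₂)·C_A^-0.5.
= (0.157) / (2.86×4.050^0.5) = 0.1570/5.756 = 0.0273.
The undesired path is higher order in A, so low C_A (CSTR or dilute feed) favours P.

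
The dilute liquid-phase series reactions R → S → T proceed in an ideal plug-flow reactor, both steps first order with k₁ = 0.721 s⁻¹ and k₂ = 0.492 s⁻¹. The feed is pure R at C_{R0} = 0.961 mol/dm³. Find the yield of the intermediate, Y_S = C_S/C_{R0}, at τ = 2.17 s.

0.424

For first-order series with pure R initially, C_S(τ) = k₁C_{R0}/(k₂−k₁)·(e^(−k₁τ) − e^(−k₂τ)).
e^(−k₁τ) = e^(−0.721×2.17) = e^(−1.565) = 0.2092; e^(−k₂τ) = e^(−1.068) = 0.3438.
C_S = 0.721×0.961/(0.492−0.721) × (0.2092−0.3438) = (-3.026)×(-0.1346) = 0.4074 mol/dm³.
Y_S = C_S/C_{R0} = 0.4074/0.961 = 0.424.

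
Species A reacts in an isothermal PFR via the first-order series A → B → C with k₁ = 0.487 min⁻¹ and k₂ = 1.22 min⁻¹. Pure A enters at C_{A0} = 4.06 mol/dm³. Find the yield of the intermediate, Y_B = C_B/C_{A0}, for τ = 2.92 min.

For first-order series with pure A initially, C_B(τ) = k₁C_{A0}/(k₂−k₁)·(e^(−k₁τ) − e^(−k₂τ)).
e^(−k₁τ) = e^(−0.487×2.92) = e^(−1.422) = 0.2412; e^(−k₂τ) = e^(−3.562) = 0.02837.
C_B = 0.487×4.06/(1.22−0.487) × (0.2412−0.02837) = 2.697×0.2129 = 0.5742 mol/dm³.
Y_B = C_B/C_{A0} = 0.5742/4.06 = 0.141.

0.141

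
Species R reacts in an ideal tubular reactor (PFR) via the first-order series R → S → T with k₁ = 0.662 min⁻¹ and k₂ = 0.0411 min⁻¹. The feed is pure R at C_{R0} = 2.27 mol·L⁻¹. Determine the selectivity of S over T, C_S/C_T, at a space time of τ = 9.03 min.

Solving the coupled first-order balances gives C_S(τ) = [k₁/(k₂−k₁)]·C_{R0}·(e^(−k₁τ) − e^(−k₂τ)).
e^(−k₁τ) = e^(−0.662×9.03) = e^(−5.978) = 0.002534; e^(−k₂τ) = e^(−0.3711) = 0.6900.
C_S = 0.662×2.27/(0.0411−0.662) × (0.002534−0.6900) = (-2.420)×(-0.6874) = 1.664 mol·L⁻¹.
C_R = C_{R0}e^(−k₁τ) = 0.005753 mol·L⁻¹, so C_T = C_{R0}−C_R−C_S = 0.6005 mol·L⁻¹; C_S/C_T = 2.77.

2.77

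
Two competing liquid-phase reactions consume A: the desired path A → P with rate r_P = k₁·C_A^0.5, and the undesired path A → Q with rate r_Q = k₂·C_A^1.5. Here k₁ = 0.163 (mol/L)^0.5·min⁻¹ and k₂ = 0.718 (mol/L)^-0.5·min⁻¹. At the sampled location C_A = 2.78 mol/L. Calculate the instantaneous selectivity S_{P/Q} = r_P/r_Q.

0.0817

S_{P/Q} = r_P/r_Q = (k₁·C_A^0.5)/(k₂·C_A^1.5) = (k₁/k₂)·C_A⁻¹.
= (0.163×2.780^0.5) / (0.718×2.780^1.5) = 0.2718/3.328 = 0.0817.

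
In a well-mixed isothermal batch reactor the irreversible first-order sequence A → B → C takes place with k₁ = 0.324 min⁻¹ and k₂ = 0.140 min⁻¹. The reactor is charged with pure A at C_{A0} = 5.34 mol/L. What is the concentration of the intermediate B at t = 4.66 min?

2.82 mol/L

The intermediate concentration in a first-order A→B→C sequence is C_B = k₁C_{A0}(e^(−k₁t) − e^(−k₂t))/(k₂−k₁).
e^(−k₁t) = e^(−0.324×4.66) = e^(−1.510) = 0.2209; e^(−k₂t) = e^(−0.6524) = 0.5208.
C_B = 0.324×5.34/(0.140−0.324) × (0.2209−0.5208) = (-9.403)×(-0.2998) = 2.819 mol/L.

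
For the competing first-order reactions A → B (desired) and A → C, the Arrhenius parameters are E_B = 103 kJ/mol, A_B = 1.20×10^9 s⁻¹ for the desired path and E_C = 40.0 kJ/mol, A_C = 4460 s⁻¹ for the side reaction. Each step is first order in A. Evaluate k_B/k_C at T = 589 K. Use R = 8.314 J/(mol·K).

k_B/k_C = (A_B/A_C)·exp[−(E_B−E_C)/(RT)] = (A_B/A_C)·exp[(E_C−E_B)/(RT)].
(E_C−E_B)/(RT) = (40.0−103)×10³/(8.314×589) = -63000/4897 = -12.87.
k_B/k_C = (1.20×10^9/4460)·exp(-12.87) = 2.691×10^5 × 2.587×10^-6 = 0.696.

0.696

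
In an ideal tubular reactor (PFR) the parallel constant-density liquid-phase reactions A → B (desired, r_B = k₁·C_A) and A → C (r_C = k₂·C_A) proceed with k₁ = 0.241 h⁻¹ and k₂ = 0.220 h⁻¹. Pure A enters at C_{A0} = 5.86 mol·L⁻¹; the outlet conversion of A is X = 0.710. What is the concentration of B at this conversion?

C_A = C_{A0}(1−X) = 1.699 mol·L⁻¹.
Both paths are first order in A, so the instantaneous fraction to B is constant: dC_B/d(−C_A) = k₁/(k₁+k₂) = 0.5228.
C_B = 0.5228·(C_{A0}−C_A) = 0.5228×4.161 = 2.18 mol·L⁻¹.

2.18 mol·L⁻¹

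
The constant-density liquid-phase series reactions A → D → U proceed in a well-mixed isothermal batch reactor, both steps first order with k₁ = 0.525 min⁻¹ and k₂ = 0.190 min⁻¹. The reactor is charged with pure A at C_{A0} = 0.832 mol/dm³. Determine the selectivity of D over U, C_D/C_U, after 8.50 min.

For first-order series with pure A initially, C_D(t) = k₁C_{A0}/(k₂−k₁)·(e^(−k₁t) − e^(−k₂t)).
e^(−k₁t) = e^(−0.525×8.50) = e^(−4.463) = 0.01153; e^(−k₂t) = e^(−1.615) = 0.1989.
C_D = 0.525×0.832/(0.190−0.525) × (0.01153−0.1989) = (-1.304)×(-0.1874) = 0.2443 mol/dm³.
C_A = C_{A0}e^(−k₁t) = 0.009596 mol/dm³, so C_U = C_{A0}−C_A−C_D = 0.5781 mol/dm³; C_D/C_U = 0.423.

0.423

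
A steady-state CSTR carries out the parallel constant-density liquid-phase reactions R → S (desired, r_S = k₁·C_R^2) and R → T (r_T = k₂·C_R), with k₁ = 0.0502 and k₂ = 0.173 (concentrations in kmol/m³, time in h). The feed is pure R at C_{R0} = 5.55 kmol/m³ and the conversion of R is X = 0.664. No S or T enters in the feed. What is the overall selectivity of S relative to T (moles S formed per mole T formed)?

Exit C_R = C_{R0}(1−X) = 5.55×0.336 = 1.865 kmol/m³.
A CSTR operates uniformly at the exit composition, giving r_S = 0.1746 and r_T = 0.3226 (each k·C_R^n at C_R = 1.865).
Overall selectivity = C_S/C_T = r_Sτ/(r_Tτ) = r_S/r_T = 0.541.

0.541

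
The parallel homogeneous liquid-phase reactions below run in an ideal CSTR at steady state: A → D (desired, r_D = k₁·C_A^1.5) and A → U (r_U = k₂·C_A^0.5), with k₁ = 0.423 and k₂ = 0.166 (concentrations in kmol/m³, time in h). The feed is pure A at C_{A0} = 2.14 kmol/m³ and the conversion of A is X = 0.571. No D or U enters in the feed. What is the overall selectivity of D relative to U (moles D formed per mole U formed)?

2.34

Exit C_A = C_{A0}(1−X) = 2.14×0.429 = 0.9181 kmol/m³.
Rates in a CSTR are evaluated at the outlet concentration: r_D = 0.423×0.9181^1.5 = 0.3721, r_U = 0.166×0.9181^0.5 = 0.1591.
Overall selectivity = C_D/C_U = r_Dτ/(r_Uτ) = r_D/r_U = 2.34.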